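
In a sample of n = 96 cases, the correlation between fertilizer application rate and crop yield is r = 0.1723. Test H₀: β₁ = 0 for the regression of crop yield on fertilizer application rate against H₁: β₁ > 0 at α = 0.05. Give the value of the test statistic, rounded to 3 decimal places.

t = r·√(n − 2)/√(1 − r²) = 0.1723·√94/√0.970313 = 1.696.
df = n − 2 = 94.
One-sided p ≈ 0.0466, which is < 0.05, so reject H₀.
There is evidence of a linear association between fertilizer application rate and crop yield.

t = 1.696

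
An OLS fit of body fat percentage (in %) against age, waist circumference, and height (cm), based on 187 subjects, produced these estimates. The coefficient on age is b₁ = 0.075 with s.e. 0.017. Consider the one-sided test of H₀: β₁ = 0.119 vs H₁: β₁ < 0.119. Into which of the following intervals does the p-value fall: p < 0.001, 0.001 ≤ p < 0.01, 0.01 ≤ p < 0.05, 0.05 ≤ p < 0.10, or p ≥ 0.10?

t = (0.075 − 0.119) / 0.017 = -2.588.
df = n − k − 1 = 187 − 3 − 1 = 183.
One-sided p = P(T_{183} < t) ≈ 0.0052.
So 0.001 ≤ p < 0.01.

0.001 ≤ p < 0.01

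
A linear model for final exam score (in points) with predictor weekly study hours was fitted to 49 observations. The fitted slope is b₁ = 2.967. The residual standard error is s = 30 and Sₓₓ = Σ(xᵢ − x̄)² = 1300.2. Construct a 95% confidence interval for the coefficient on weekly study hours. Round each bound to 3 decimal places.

(1.293, 4.641)

SE(b₁) = s/√Sₓₓ = 30/√1300.2 = 0.831986.
df = n − 2 = 47.
t* = t_{0.025, 47} = 2.011741.
Margin = t* × SE = 2.011741 × 0.831986 = 1.67374.
CI: 2.967 ± 1.67374 → (1.293, 4.641).
With 95% confidence, each one-unit increase in weekly study hours is associated with a change of between 1.293 and 4.641 points in final exam score.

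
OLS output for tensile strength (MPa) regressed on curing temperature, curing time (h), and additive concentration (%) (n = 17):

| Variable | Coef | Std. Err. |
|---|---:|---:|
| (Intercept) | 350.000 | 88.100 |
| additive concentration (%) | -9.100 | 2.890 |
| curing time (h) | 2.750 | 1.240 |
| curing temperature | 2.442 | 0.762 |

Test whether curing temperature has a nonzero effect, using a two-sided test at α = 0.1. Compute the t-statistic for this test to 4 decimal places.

t = 3.2047

Read off: b = 2.442, SE = 0.762 for curing temperature.
H₀: β₁ = 0 vs H₁: β₁ ≠ 0.
t = 2.442 / 0.762 = 3.2047.
df = n − k − 1 = 17 − 3 − 1 = 13.
Two-sided p ≈ 0.0069, which is < 0.1, so reject H₀.
There is evidence that curing temperature is associated with tensile strength, holding the other predictors fixed.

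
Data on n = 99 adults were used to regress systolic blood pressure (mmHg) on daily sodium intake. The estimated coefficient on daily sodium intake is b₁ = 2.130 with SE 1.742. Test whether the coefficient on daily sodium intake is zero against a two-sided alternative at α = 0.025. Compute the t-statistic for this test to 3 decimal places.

H₀: β₁ = 0 vs H₁: β₁ ≠ 0.
t = (b₁ − β₁⁰)/SE = 2.130 / 1.742 = 1.223.
df = n − 2 = 99 − 2 = 97.
Two-sided p ≈ 0.2244, which is ≥ 0.025, so fail to reject H₀.
The data do not give significant evidence of an association between daily sodium intake and systolic blood pressure.

t = 1.223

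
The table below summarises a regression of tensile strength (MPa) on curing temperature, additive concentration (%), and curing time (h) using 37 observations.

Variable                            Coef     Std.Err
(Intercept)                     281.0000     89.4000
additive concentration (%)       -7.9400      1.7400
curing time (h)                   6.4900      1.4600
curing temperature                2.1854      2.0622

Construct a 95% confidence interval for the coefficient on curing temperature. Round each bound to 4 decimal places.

Read off: b = 2.1854, SE = 2.0622 for curing temperature.
df = n − k − 1 = 37 − 3 − 1 = 33.
t* = t_{0.025, 33} = 2.034515.
Margin = t* × SE = 2.034515 × 2.0622 = 4.195577.
CI: 2.1854 ± 4.195577 → (-2.0102, 6.3810).

(-2.0102, 6.3810)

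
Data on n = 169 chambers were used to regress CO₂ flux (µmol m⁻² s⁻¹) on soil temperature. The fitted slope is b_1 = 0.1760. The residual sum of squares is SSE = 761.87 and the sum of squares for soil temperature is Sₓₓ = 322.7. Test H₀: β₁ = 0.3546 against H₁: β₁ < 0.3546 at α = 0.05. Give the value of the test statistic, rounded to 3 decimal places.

MSE = SSE/(n − 2) = 761.87/167 = 4.5621.
SE(b_1) = √(MSE/Sₓₓ) = √(4.5621/322.7) = 0.1189.
t = (0.1760 − 0.3546) / 0.1189 = -1.502.
df = n − 2 = 167.
One-sided p ≈ 0.0675, which is ≥ 0.05, so fail to reject H₀.
The data do not give significant evidence that the true slope on soil temperature is below 0.3546 µmol m⁻² s⁻¹ per unit.

t = -1.502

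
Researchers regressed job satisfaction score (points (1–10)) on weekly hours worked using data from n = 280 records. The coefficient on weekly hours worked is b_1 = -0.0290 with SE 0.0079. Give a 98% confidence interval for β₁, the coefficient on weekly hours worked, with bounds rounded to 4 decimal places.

(-0.0475, -0.0105)

df = n − 2 = 280 − 2 = 278.
t* = t_{0.01, 278} = 2.339836.
Margin = t* × SE = 2.339836 × 0.0079 = 0.018485.
CI: -0.0290 ± 0.018485 → (-0.0475, -0.0105).
With 98% confidence, each one-unit increase in weekly hours worked is associated with a change of between -0.0475 and -0.0105 points (1–10) in job satisfaction score.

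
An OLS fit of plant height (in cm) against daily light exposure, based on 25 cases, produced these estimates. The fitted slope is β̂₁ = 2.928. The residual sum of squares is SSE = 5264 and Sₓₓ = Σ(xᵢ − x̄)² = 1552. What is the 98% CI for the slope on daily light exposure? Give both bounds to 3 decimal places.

MSE = SSE/(n − 2) = 5264/23 = 228.87.
SE(β̂₁) = √(MSE/Sₓₓ) = √(228.87/1552) = 0.384015.
df = n − 2 = 23.
t* = t_{0.01, 23} = 2.499867.
Margin = t* × SE = 2.499867 × 0.384015 = 0.95999.
CI: 2.928 ± 0.95999 → (1.968, 3.888).
With 98% confidence, each one-unit increase in daily light exposure is associated with a change of between 1.968 and 3.888 cm in plant height.

(1.968, 3.888)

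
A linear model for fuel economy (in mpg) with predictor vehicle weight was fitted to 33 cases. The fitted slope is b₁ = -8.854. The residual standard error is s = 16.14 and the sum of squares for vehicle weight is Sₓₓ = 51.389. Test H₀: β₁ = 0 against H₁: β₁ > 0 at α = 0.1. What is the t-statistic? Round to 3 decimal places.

SE(b₁) = s/√Sₓₓ = 16.14/√51.389 = 2.25148.
t = -8.854 / 2.25148 = -3.933.
df = n − 2 = 31.
One-sided p ≈ 0.9998, which is ≥ 0.1, so fail to reject H₀.
The data do not give significant evidence that the true slope on vehicle weight is positive.

t = -3.933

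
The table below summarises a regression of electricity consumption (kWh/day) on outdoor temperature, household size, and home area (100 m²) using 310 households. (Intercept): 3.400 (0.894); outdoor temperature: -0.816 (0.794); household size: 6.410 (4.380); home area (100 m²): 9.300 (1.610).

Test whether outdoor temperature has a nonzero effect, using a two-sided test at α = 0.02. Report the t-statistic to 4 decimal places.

Read off: b = -0.816, SE = 0.794 for outdoor temperature.
H₀: β₁ = 0 vs H₁: β₁ ≠ 0.
t = -0.816 / 0.794 = -1.0277.
df = n − k − 1 = 310 − 3 − 1 = 306.
Two-sided p ≈ 0.3049, which is ≥ 0.02, so fail to reject H₀.
The data do not give significant evidence of an association between outdoor temperature and electricity consumption, after adjusting for the other predictors.

t = -1.0277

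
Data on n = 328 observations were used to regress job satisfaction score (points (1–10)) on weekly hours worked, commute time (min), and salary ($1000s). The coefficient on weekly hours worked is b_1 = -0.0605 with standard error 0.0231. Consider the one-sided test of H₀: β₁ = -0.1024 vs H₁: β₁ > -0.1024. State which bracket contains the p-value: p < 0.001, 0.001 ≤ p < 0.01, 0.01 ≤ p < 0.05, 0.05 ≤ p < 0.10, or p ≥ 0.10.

0.01 ≤ p < 0.05

t = (-0.0605 − (-0.1024)) / 0.0231 = 1.814.
df = n − k − 1 = 328 − 3 − 1 = 324.
One-sided p = P(T_{324} > t) ≈ 0.0353.
So 0.01 ≤ p < 0.05.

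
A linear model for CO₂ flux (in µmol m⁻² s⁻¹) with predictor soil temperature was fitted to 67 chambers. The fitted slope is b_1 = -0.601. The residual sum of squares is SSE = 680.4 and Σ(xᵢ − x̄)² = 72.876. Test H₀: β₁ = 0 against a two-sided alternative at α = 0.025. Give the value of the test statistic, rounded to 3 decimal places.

t = -1.586

MSE = SSE/(n − 2) = 680.4/65 = 10.4677.
SE(b_1) = √(MSE/Sₓₓ) = √(10.4677/72.876) = 0.378995.
t = -0.601 / 0.378995 = -1.586.
df = n − 2 = 65.
Two-sided p ≈ 0.1176, which is ≥ 0.025, so fail to reject H₀.
The data do not give significant evidence of an association between soil temperature and CO₂ flux.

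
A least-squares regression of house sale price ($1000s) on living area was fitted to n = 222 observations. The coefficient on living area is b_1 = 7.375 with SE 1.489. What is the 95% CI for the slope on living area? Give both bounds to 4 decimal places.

df = n − 2 = 222 − 2 = 220.
t* = t_{0.025, 220} = 1.970806.
Margin = t* × SE = 1.970806 × 1.489 = 2.934530.
CI: 7.375 ± 2.934530 → (4.4405, 10.3095).
With 95% confidence, each one-unit increase in living area is associated with a change of between 4.4405 and 10.3095 $1000s in house sale price.

(4.4405, 10.3095)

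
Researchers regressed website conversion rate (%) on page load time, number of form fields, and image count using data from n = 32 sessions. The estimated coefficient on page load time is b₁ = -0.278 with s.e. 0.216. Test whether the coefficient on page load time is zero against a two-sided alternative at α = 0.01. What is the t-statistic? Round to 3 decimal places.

H₀: β₁ = 0 vs H₁: β₁ ≠ 0.
t = (b₁ − β₁⁰)/SE = -0.278 / 0.216 = -1.287.
df = n − k − 1 = 32 − 3 − 1 = 28.
Two-sided p ≈ 0.2086, which is ≥ 0.01, so fail to reject H₀.
The data do not give significant evidence of an association between page load time and website conversion rate, after adjusting for the other predictors.

t = -1.287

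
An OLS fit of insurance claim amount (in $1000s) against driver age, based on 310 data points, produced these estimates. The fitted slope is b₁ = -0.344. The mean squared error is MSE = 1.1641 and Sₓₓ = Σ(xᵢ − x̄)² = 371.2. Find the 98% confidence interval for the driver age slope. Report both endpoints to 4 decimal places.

(-0.4750, -0.2130)

SE(b₁) = √(MSE/Sₓₓ) = √(1.1641/371.2) = 0.0560004.
df = n − 2 = 308.
t* = t_{0.01, 308} = 2.338516.
Margin = t* × SE = 2.338516 × 0.0560004 = 0.130958.
CI: -0.344 ± 0.130958 → (-0.4750, -0.2130).
With 98% confidence, each one-unit increase in driver age is associated with a change of between -0.4750 and -0.2130 $1000s in insurance claim amount.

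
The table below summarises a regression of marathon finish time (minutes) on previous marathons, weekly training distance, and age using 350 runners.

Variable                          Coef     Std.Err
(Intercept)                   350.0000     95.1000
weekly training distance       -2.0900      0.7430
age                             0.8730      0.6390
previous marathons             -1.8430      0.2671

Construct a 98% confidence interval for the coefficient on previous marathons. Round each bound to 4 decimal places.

(-2.4673, -1.2187)

Read off: b = -1.8430, SE = 0.2671 for previous marathons.
df = n − k − 1 = 350 − 3 − 1 = 346.
t* = t_{0.01, 346} = 2.337173.
Margin = t* × SE = 2.337173 × 0.2671 = 0.624259.
CI: -1.8430 ± 0.624259 → (-2.4673, -1.2187).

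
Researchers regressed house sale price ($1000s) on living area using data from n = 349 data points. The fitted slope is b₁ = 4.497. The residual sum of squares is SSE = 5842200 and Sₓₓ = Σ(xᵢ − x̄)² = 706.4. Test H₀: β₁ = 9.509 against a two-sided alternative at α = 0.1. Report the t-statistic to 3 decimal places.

t = -1.027

MSE = SSE/(n − 2) = 5842200/347 = 16836.3.
SE(b₁) = √(MSE/Sₓₓ) = √(16836.3/706.4) = 4.882.
t = (4.497 − 9.509) / 4.882 = -1.027.
df = n − 2 = 347.
Two-sided p ≈ 0.3053, which is ≥ 0.1, so fail to reject H₀.
The data are consistent with a true slope of 9.509 $1000s per unit of living area.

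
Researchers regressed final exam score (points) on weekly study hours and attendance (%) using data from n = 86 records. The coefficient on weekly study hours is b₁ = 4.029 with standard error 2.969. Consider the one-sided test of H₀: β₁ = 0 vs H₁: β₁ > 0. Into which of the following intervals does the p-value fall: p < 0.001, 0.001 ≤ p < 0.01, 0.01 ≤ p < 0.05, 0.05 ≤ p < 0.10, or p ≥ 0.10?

t = 4.029 / 2.969 = 1.357.
df = n − k − 1 = 86 − 2 − 1 = 83.
One-sided p = P(T_{83} > t) ≈ 0.0892.
So 0.05 ≤ p < 0.10.

0.05 ≤ p < 0.10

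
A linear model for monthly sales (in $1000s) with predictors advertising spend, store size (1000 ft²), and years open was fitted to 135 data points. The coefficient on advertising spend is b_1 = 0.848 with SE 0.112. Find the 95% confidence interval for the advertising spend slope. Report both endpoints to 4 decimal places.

df = n − k − 1 = 135 − 3 − 1 = 131.
t* = t_{0.025, 131} = 1.978239.
Margin = t* × SE = 1.978239 × 0.112 = 0.221563.
CI: 0.848 ± 0.221563 → (0.6264, 1.0696).
With 95% confidence, each one-unit increase in advertising spend is associated with a change of between 0.6264 and 1.0696 $1000s in monthly sales, holding the other predictors fixed.

(0.6264, 1.0696)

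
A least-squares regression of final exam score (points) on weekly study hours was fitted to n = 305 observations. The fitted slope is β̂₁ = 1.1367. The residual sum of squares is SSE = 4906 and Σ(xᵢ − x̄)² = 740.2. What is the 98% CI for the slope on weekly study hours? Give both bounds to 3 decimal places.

MSE = SSE/(n − 2) = 4906/303 = 16.1914.
SE(β̂₁) = √(MSE/Sₓₓ) = √(16.1914/740.2) = 0.1479.
df = n − 2 = 303.
t* = t_{0.01, 303} = 2.338718.
Margin = t* × SE = 2.338718 × 0.1479 = 0.34590.
CI: 1.1367 ± 0.34590 → (0.791, 1.483).
With 98% confidence, each one-unit increase in weekly study hours is associated with a change of between 0.791 and 1.483 points in final exam score.

(0.791, 1.483)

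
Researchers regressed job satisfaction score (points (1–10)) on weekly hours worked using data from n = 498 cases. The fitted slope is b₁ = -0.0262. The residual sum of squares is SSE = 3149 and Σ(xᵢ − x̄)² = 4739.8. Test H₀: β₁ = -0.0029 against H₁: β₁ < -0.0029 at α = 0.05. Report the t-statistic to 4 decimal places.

t = -0.6366

MSE = SSE/(n − 2) = 3149/496 = 6.34879.
SE(b₁) = √(MSE/Sₓₓ) = √(6.34879/4739.8) = 0.0365987.
t = (-0.0262 − (-0.0029)) / 0.0365987 = -0.6366.
df = n − 2 = 496.
One-sided p ≈ 0.2623, which is ≥ 0.05, so fail to reject H₀.
The data do not give significant evidence that the true slope on weekly hours worked is below -0.0029 points (1–10) per unit.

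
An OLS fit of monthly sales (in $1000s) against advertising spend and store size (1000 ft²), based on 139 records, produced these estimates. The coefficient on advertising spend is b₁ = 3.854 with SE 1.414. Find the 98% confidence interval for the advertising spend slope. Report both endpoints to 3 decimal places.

df = n − k − 1 = 139 − 2 − 1 = 136.
t* = t_{0.01, 136} = 2.354079.
Margin = t* × SE = 2.354079 × 1.414 = 3.32867.
CI: 3.854 ± 3.32867 → (0.525, 7.183).
With 98% confidence, each one-unit increase in advertising spend is associated with a change of between 0.525 and 7.183 $1000s in monthly sales, holding the other predictors fixed.

(0.525, 7.183)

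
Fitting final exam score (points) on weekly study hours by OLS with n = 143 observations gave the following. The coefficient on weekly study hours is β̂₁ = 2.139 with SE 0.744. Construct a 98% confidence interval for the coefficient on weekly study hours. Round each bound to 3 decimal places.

(0.388, 3.890)

df = n − 2 = 143 − 2 = 141.
t* = t_{0.01, 141} = 2.353085.
Margin = t* × SE = 2.353085 × 0.744 = 1.75070.
CI: 2.139 ± 1.75070 → (0.388, 3.890).
With 98% confidence, each one-unit increase in weekly study hours is associated with a change of between 0.388 and 3.890 points in final exam score.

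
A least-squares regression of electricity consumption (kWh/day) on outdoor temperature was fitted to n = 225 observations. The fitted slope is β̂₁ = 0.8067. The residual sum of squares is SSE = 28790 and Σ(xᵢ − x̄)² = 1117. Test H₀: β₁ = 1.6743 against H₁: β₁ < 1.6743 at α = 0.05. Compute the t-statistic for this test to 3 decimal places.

t = -2.552

MSE = SSE/(n − 2) = 28790/223 = 129.103.
SE(β̂₁) = √(MSE/Sₓₓ) = √(129.103/1117) = 0.339971.
t = (0.8067 − 1.6743) / 0.339971 = -2.552.
df = n − 2 = 223.
One-sided p ≈ 0.0057, which is < 0.05, so reject H₀.
There is evidence that the true slope on outdoor temperature is below 1.6743 kWh/day per unit.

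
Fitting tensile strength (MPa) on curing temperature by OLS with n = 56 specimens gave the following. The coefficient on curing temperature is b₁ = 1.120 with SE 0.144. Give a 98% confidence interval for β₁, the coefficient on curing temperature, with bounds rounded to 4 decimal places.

df = n − 2 = 56 − 2 = 54.
t* = t_{0.01, 54} = 2.39741.
Margin = t* × SE = 2.39741 × 0.144 = 0.345227.
CI: 1.120 ± 0.345227 → (0.7748, 1.4652).
With 98% confidence, each one-unit increase in curing temperature is associated with a change of between 0.7748 and 1.4652 MPa in tensile strength.

(0.7748, 1.4652)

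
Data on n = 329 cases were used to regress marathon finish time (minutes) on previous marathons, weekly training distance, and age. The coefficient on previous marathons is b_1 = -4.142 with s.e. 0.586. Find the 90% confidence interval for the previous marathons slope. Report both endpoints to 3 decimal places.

df = n − k − 1 = 329 − 3 − 1 = 325.
t* = t_{0.05, 325} = 1.649556.
Margin = t* × SE = 1.649556 × 0.586 = 0.96664.
CI: -4.142 ± 0.96664 → (-5.109, -3.175).
With 90% confidence, each one-unit increase in previous marathons is associated with a change of between -5.109 and -3.175 minutes in marathon finish time, holding the other predictors fixed.

(-5.109, -3.175)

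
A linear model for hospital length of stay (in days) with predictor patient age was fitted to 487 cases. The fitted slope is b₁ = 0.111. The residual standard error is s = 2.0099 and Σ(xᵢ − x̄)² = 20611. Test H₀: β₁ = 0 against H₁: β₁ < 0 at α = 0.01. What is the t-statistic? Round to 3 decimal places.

SE(b₁) = s/√Sₓₓ = 2.0099/√20611 = 0.0139999.
t = 0.111 / 0.0139999 = 7.929.
df = n − 2 = 485.
One-sided p ≈ 1.0000, which is ≥ 0.01, so fail to reject H₀.
The data do not give significant evidence that the true slope on patient age is negative.

t = 7.929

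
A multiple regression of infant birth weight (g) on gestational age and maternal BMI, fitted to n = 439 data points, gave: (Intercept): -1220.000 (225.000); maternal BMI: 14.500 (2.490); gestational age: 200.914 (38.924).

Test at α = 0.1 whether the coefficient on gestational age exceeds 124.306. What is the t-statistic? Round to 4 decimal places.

t = 1.9681

Read off: b = 200.914, SE = 38.924 for gestational age.
H₀: β₁ = 124.306 vs H₁: β₁ > 124.306.
t = (200.914 − 124.306) / 38.924 = 1.9681.
df = n − k − 1 = 439 − 2 − 1 = 436.
One-sided p ≈ 0.0248, which is < 0.1, so reject H₀.
There is evidence that the true slope on gestational age exceeds 124.306 g per unit, holding the other predictors fixed.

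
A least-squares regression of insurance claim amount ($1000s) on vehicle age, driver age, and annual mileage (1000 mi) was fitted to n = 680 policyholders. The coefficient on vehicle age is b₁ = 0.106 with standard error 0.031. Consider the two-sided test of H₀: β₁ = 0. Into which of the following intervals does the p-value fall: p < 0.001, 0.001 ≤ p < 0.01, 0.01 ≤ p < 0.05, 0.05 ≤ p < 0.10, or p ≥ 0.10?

t = 0.106 / 0.031 = 3.419.
df = n − k − 1 = 680 − 3 − 1 = 676.
Two-sided p = 2·P(T_{676} > |t|) ≈ 0.0007.
So p < 0.001.

p < 0.001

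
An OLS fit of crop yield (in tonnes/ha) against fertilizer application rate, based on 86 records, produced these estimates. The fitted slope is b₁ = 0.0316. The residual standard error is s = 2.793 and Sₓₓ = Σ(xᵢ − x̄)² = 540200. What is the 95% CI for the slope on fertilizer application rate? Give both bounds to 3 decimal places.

(0.024, 0.039)

SE(b₁) = s/√Sₓₓ = 2.793/√540200 = 0.00380009.
df = n − 2 = 84.
t* = t_{0.025, 84} = 1.98861.
Margin = t* × SE = 1.98861 × 0.00380009 = 0.00756.
CI: 0.0316 ± 0.00756 → (0.024, 0.039).
With 95% confidence, each one-unit increase in fertilizer application rate is associated with a change of between 0.024 and 0.039 tonnes/ha in crop yield.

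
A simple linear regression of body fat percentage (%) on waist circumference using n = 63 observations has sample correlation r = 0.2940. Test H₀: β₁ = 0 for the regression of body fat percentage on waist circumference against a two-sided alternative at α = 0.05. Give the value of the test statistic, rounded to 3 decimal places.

t = 2.402

t = r·√(n − 2)/√(1 − r²) = 0.2940·√61/√0.913564 = 2.402.
df = n − 2 = 61.
Two-sided p ≈ 0.0193, which is < 0.05, so reject H₀.
There is evidence of a linear association between waist circumference and body fat percentage.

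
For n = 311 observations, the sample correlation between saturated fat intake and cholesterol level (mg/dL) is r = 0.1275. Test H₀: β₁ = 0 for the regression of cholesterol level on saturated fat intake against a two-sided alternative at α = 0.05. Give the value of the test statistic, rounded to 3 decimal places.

t = 2.260

t = r·√(n − 2)/√(1 − r²) = 0.1275·√309/√0.983744 = 2.260.
df = n − 2 = 309.
Two-sided p ≈ 0.0245, which is < 0.05, so reject H₀.
There is evidence of a linear association between saturated fat intake and cholesterol level.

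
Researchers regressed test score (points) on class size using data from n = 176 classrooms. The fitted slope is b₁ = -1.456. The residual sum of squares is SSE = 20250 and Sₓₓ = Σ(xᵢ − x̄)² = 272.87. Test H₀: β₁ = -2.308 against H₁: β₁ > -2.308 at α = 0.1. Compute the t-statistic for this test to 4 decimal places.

MSE = SSE/(n − 2) = 20250/174 = 116.379.
SE(b₁) = √(MSE/Sₓₓ) = √(116.379/272.87) = 0.65307.
t = (-1.456 − (-2.308)) / 0.65307 = 1.3046.
df = n − 2 = 174.
One-sided p ≈ 0.0969, which is < 0.1, so reject H₀.
There is evidence that the true slope on class size exceeds -2.308 points per unit.

t = 1.3046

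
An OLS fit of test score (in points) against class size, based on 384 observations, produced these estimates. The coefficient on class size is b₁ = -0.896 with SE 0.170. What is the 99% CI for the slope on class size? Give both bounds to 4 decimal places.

df = n − 2 = 384 − 2 = 382.
t* = t_{0.005, 382} = 2.588761.
Margin = t* × SE = 2.588761 × 0.170 = 0.440089.
CI: -0.896 ± 0.440089 → (-1.3361, -0.4559).
With 99% confidence, each one-unit increase in class size is associated with a change of between -1.3361 and -0.4559 points in test score.

(-1.3361, -0.4559)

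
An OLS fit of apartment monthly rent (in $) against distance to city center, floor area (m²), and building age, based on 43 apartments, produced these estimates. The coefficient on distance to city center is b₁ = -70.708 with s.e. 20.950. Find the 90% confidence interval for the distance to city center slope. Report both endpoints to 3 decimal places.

df = n − k − 1 = 43 − 3 − 1 = 39.
t* = t_{0.05, 39} = 1.684875.
Margin = t* × SE = 1.684875 × 20.950 = 35.29813.
CI: -70.708 ± 35.29813 → (-106.006, -35.410).
With 90% confidence, each one-unit increase in distance to city center is associated with a change of between -106.006 and -35.410 $ in apartment monthly rent, holding the other predictors fixed.

(-106.006, -35.410)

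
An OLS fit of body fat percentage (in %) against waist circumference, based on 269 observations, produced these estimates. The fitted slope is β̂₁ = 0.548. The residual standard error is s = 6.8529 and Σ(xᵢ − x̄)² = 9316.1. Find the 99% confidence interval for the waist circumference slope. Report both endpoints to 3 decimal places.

(0.364, 0.732)

SE(β̂₁) = s/√Sₓₓ = 6.8529/√9316.1 = 0.0709998.
df = n − 2 = 267.
t* = t_{0.005, 267} = 2.594368.
Margin = t* × SE = 2.594368 × 0.0709998 = 0.18420.
CI: 0.548 ± 0.18420 → (0.364, 0.732).
With 99% confidence, each one-unit increase in waist circumference is associated with a change of between 0.364 and 0.732 % in body fat percentage.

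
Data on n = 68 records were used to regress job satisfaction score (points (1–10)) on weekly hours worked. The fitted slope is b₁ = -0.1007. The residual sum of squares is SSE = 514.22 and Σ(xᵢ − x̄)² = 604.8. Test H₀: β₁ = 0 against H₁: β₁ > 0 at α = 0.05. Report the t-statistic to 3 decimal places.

t = -0.887

MSE = SSE/(n − 2) = 514.22/66 = 7.79121.
SE(b₁) = √(MSE/Sₓₓ) = √(7.79121/604.8) = 0.1135.
t = -0.1007 / 0.1135 = -0.887.
df = n − 2 = 66.
One-sided p ≈ 0.8109, which is ≥ 0.05, so fail to reject H₀.
The data do not give significant evidence that the true slope on weekly hours worked is positive.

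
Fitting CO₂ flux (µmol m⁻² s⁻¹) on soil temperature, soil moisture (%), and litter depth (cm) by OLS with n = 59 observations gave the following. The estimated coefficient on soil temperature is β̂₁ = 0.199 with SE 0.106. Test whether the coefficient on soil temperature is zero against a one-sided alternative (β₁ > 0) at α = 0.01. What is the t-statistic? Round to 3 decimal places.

t = 1.877

H₀: β₁ = 0 vs H₁: β₁ > 0.
t = (β̂₁ − β₁⁰)/SE = 0.199 / 0.106 = 1.877.
df = n − k − 1 = 59 − 3 − 1 = 55.
One-sided p ≈ 0.0329, which is ≥ 0.01, so fail to reject H₀.
The data do not give significant evidence that the true slope on soil temperature is positive, holding the other predictors fixed.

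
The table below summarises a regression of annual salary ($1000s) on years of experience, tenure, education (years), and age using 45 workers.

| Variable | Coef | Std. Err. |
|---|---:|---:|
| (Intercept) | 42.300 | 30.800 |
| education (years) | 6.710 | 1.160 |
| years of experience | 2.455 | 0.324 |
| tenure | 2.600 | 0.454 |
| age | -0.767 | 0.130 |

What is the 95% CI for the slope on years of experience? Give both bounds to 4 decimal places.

Read off: b = 2.455, SE = 0.324 for years of experience.
df = n − k − 1 = 45 − 4 − 1 = 40.
t* = t_{0.025, 40} = 2.021075.
Margin = t* × SE = 2.021075 × 0.324 = 0.654828.
CI: 2.455 ± 0.654828 → (1.8002, 3.1098).

(1.8002, 3.1098)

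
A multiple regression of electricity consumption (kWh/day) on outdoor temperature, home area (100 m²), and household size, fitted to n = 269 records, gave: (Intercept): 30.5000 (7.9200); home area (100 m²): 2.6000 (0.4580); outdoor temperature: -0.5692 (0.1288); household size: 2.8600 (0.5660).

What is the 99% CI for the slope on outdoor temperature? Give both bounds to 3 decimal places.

Read off: b = -0.5692, SE = 0.1288 for outdoor temperature.
df = n − k − 1 = 269 − 3 − 1 = 265.
t* = t_{0.005, 265} = 2.594509.
Margin = t* × SE = 2.594509 × 0.1288 = 0.33417.
CI: -0.5692 ± 0.33417 → (-0.903, -0.235).

(-0.903, -0.235)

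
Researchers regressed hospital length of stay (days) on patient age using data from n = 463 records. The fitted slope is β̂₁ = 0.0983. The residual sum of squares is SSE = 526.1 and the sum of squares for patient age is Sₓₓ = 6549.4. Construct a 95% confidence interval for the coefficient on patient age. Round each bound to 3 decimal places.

(0.072, 0.124)

MSE = SSE/(n − 2) = 526.1/461 = 1.14121.
SE(β̂₁) = √(MSE/Sₓₓ) = √(1.14121/6549.4) = 0.0132003.
df = n − 2 = 461.
t* = t_{0.025, 461} = 1.965123.
Margin = t* × SE = 1.965123 × 0.0132003 = 0.02594.
CI: 0.0983 ± 0.02594 → (0.072, 0.124).
With 95% confidence, each one-unit increase in patient age is associated with a change of between 0.072 and 0.124 days in hospital length of stay.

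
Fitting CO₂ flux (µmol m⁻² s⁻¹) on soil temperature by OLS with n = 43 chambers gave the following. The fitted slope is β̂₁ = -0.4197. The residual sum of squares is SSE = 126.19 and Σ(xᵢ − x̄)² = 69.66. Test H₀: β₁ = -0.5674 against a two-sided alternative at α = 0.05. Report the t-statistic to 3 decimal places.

MSE = SSE/(n − 2) = 126.19/41 = 3.0778.
SE(β̂₁) = √(MSE/Sₓₓ) = √(3.0778/69.66) = 0.210198.
t = (-0.4197 − (-0.5674)) / 0.210198 = 0.703.
df = n − 2 = 41.
Two-sided p ≈ 0.4862, which is ≥ 0.05, so fail to reject H₀.
The data are consistent with a true slope of -0.5674 µmol m⁻² s⁻¹ per unit of soil temperature.

t = 0.703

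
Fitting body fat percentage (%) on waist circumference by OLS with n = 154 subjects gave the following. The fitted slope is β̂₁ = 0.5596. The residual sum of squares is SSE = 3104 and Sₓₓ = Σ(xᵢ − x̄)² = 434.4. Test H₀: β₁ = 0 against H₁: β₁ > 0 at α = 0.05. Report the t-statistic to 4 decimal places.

t = 2.5810

MSE = SSE/(n − 2) = 3104/152 = 20.4211.
SE(β̂₁) = √(MSE/Sₓₓ) = √(20.4211/434.4) = 0.216817.
t = 0.5596 / 0.216817 = 2.5810.
df = n − 2 = 152.
One-sided p ≈ 0.0054, which is < 0.05, so reject H₀.
There is evidence that the true slope on waist circumference is positive.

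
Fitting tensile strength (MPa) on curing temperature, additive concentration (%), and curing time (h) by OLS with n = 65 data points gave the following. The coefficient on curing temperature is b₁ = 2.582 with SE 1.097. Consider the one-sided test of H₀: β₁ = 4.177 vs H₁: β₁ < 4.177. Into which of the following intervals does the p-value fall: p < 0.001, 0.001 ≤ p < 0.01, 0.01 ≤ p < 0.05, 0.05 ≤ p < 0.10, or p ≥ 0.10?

t = (2.582 − 4.177) / 1.097 = -1.454.
df = n − k − 1 = 65 − 3 − 1 = 61.
One-sided p = P(T_{61} < t) ≈ 0.0755.
So 0.05 ≤ p < 0.10.

0.05 ≤ p < 0.10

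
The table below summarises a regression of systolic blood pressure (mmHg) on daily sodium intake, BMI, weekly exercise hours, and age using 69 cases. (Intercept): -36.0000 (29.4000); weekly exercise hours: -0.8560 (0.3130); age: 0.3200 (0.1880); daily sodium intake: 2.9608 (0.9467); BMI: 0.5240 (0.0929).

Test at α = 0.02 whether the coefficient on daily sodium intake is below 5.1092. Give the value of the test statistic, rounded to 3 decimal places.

t = -2.269

Read off: b = 2.9608, SE = 0.9467 for daily sodium intake.
H₀: β₁ = 5.1092 vs H₁: β₁ < 5.1092.
t = (2.9608 − 5.1092) / 0.9467 = -2.269.
df = n − k − 1 = 69 − 4 − 1 = 64.
One-sided p ≈ 0.0133, which is < 0.02, so reject H₀.
There is evidence that the true slope on daily sodium intake is below 5.1092 mmHg per unit, holding the other predictors fixed.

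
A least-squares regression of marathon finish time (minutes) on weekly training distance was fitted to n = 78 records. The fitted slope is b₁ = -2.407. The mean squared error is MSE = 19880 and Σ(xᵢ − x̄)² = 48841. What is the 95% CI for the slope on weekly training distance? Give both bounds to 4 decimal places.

(-3.6777, -1.1363)

SE(b₁) = √(MSE/Sₓₓ) = √(19880/48841) = 0.637993.
df = n − 2 = 76.
t* = t_{0.025, 76} = 1.991673.
Margin = t* × SE = 1.991673 × 0.637993 = 1.270673.
CI: -2.407 ± 1.270673 → (-3.6777, -1.1363).
With 95% confidence, each one-unit increase in weekly training distance is associated with a change of between -3.6777 and -1.1363 minutes in marathon finish time.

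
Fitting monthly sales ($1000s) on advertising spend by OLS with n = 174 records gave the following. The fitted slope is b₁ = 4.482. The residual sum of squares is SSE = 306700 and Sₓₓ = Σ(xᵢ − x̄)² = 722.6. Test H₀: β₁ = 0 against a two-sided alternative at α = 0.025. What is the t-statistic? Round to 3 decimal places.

t = 2.853

MSE = SSE/(n − 2) = 306700/172 = 1783.14.
SE(b₁) = √(MSE/Sₓₓ) = √(1783.14/722.6) = 1.57088.
t = 4.482 / 1.57088 = 2.853.
df = n − 2 = 172.
Two-sided p ≈ 0.0049, which is < 0.025, so reject H₀.
There is evidence that advertising spend is associated with monthly sales.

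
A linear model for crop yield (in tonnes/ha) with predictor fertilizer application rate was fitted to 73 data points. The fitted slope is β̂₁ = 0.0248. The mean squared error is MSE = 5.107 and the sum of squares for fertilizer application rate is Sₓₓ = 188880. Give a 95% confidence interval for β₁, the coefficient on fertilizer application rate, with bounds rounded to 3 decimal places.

SE(β̂₁) = √(MSE/Sₓₓ) = √(5.107/188880) = 0.00519984.
df = n − 2 = 71.
t* = t_{0.025, 71} = 1.993943.
Margin = t* × SE = 1.993943 × 0.00519984 = 0.01037.
CI: 0.0248 ± 0.01037 → (0.014, 0.035).
With 95% confidence, each one-unit increase in fertilizer application rate is associated with a change of between 0.014 and 0.035 tonnes/ha in crop yield.

(0.014, 0.035)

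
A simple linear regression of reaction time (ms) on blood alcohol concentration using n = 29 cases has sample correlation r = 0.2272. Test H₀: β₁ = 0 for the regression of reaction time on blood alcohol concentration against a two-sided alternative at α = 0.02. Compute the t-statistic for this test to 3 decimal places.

t = 1.212

t = r·√(n − 2)/√(1 − r²) = 0.2272·√27/√0.94838 = 1.212.
df = n − 2 = 27.
Two-sided p ≈ 0.2359, which is ≥ 0.02, so fail to reject H₀.
The data do not give significant evidence of a linear association between blood alcohol concentration and reaction time.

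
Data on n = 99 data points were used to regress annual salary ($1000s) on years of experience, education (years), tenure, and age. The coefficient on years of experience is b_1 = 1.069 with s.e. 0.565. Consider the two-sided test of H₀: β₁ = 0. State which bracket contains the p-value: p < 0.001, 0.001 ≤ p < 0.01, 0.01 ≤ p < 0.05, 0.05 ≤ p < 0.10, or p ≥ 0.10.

t = 1.069 / 0.565 = 1.892.
df = n − k − 1 = 99 − 4 − 1 = 94.
Two-sided p = 2·P(T_{94} > |t|) ≈ 0.0616.
So 0.05 ≤ p < 0.10.

0.05 ≤ p < 0.10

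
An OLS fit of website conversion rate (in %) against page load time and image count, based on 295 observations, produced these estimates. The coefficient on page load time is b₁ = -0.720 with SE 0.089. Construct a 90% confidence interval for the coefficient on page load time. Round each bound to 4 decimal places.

(-0.8669, -0.5731)

df = n − k − 1 = 295 − 2 − 1 = 292.
t* = t_{0.05, 292} = 1.650089.
Margin = t* × SE = 1.650089 × 0.089 = 0.146858.
CI: -0.720 ± 0.146858 → (-0.8669, -0.5731).
With 90% confidence, each one-unit increase in page load time is associated with a change of between -0.8669 and -0.5731 % in website conversion rate, holding the other predictors fixed.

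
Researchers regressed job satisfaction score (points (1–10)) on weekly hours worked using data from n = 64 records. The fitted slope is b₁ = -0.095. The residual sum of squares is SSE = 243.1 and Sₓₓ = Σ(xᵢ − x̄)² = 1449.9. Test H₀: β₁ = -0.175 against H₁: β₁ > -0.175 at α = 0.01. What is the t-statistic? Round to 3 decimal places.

t = 1.538

MSE = SSE/(n − 2) = 243.1/62 = 3.92097.
SE(b₁) = √(MSE/Sₓₓ) = √(3.92097/1449.9) = 0.0520029.
t = (-0.095 − (-0.175)) / 0.0520029 = 1.538.
df = n − 2 = 62.
One-sided p ≈ 0.0645, which is ≥ 0.01, so fail to reject H₀.
The data do not give significant evidence that the true slope on weekly hours worked exceeds -0.175 points (1–10) per unit.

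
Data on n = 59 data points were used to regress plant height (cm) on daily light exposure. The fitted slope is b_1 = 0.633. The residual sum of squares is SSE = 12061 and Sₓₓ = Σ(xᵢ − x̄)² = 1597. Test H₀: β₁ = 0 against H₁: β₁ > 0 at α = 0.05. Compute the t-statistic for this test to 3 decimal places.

MSE = SSE/(n − 2) = 12061/57 = 211.596.
SE(b_1) = √(MSE/Sₓₓ) = √(211.596/1597) = 0.364.
t = 0.633 / 0.364 = 1.739.
df = n − 2 = 57.
One-sided p ≈ 0.0437, which is < 0.05, so reject H₀.
There is evidence that the true slope on daily light exposure is positive.

t = 1.739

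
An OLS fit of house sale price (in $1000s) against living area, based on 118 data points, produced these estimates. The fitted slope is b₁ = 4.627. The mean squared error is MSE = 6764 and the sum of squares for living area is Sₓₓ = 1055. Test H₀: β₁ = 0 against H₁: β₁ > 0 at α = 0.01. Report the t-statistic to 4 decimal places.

t = 1.8274

SE(b₁) = √(MSE/Sₓₓ) = √(6764/1055) = 2.53207.
t = 4.627 / 2.53207 = 1.8274.
df = n − 2 = 116.
One-sided p ≈ 0.0351, which is ≥ 0.01, so fail to reject H₀.
The data do not give significant evidence that the true slope on living area is positive.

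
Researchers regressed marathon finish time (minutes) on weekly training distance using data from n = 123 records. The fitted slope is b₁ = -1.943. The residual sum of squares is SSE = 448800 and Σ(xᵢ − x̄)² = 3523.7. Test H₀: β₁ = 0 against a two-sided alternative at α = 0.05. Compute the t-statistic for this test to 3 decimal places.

t = -1.894

MSE = SSE/(n − 2) = 448800/121 = 3709.09.
SE(b₁) = √(MSE/Sₓₓ) = √(3709.09/3523.7) = 1.02597.
t = -1.943 / 1.02597 = -1.894.
df = n − 2 = 121.
Two-sided p ≈ 0.0606, which is ≥ 0.05, so fail to reject H₀.
The data do not give significant evidence of an association between weekly training distance and marathon finish time.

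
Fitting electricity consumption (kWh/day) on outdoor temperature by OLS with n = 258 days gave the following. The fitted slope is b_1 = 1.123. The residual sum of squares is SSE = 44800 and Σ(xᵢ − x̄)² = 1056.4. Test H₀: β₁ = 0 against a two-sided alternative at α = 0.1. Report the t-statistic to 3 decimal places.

t = 2.759

MSE = SSE/(n − 2) = 44800/256 = 175.
SE(b_1) = √(MSE/Sₓₓ) = √(175/1056.4) = 0.40701.
t = 1.123 / 0.40701 = 2.759.
df = n − 2 = 256.
Two-sided p ≈ 0.0062, which is < 0.1, so reject H₀.
There is evidence that outdoor temperature is associated with electricity consumption.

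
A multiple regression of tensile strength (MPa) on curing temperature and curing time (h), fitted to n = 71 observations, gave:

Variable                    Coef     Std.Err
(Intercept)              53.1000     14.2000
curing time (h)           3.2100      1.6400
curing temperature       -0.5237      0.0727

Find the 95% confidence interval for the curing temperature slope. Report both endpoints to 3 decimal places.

Read off: b = -0.5237, SE = 0.0727 for curing temperature.
df = n − k − 1 = 71 − 2 − 1 = 68.
t* = t_{0.025, 68} = 1.995469.
Margin = t* × SE = 1.995469 × 0.0727 = 0.14507.
CI: -0.5237 ± 0.14507 → (-0.669, -0.379).

(-0.669, -0.379)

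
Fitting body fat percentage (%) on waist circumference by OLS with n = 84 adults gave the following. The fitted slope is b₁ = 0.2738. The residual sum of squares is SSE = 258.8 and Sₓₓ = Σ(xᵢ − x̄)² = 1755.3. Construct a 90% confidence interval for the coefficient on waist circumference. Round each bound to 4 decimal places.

(0.2033, 0.3443)

MSE = SSE/(n − 2) = 258.8/82 = 3.1561.
SE(b₁) = √(MSE/Sₓₓ) = √(3.1561/1755.3) = 0.0424033.
df = n − 2 = 82.
t* = t_{0.05, 82} = 1.663649.
Margin = t* × SE = 1.663649 × 0.0424033 = 0.070544.
CI: 0.2738 ± 0.070544 → (0.2033, 0.3443).
With 90% confidence, each one-unit increase in waist circumference is associated with a change of between 0.2033 and 0.3443 % in body fat percentage.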